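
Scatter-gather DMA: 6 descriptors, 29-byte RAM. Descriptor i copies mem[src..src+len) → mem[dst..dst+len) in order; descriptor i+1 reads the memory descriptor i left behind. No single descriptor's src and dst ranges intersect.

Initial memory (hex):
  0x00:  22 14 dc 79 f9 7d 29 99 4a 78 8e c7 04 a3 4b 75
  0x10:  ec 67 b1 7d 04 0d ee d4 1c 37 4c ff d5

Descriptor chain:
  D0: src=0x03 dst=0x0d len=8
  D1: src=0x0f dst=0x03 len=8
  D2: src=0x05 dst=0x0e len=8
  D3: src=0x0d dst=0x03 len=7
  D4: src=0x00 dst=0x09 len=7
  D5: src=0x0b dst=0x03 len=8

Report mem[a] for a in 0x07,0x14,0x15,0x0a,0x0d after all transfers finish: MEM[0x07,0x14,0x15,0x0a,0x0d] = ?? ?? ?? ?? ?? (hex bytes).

MEM[0x07,0x14,0x15,0x0a,0x0d] = 78 c7 04 0d 99

[0] 0x03->0x0d len=8 : 79 f9 7d 29 99 4a 78 8e
[1] 0x0f->0x03 len=8 : 7d 29 99 4a 78 8e 0d ee
[2] 0x05->0x0e len=8 : 99 4a 78 8e 0d ee c7 04
[3] 0x0d->0x03 len=7 : 79 99 4a 78 8e 0d ee
[4] 0x00->0x09 len=7 : 22 14 dc 79 99 4a 78
[5] 0x0b->0x03 len=8 : dc 79 99 4a 78 78 8e 0d
query mem[0x07]=0x78, mem[0x14]=0xc7, mem[0x15]=0x04, mem[0x0a]=0x0d, mem[0x0d]=0x99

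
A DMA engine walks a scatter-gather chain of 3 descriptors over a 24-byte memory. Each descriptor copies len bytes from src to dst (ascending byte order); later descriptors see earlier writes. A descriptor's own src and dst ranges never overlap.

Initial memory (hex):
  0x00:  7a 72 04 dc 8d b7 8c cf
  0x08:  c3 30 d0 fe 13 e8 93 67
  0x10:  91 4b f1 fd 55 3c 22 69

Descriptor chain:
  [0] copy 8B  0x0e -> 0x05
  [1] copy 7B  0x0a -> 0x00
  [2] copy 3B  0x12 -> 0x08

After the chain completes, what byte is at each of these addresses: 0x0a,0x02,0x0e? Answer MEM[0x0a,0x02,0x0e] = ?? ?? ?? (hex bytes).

#0 dst[0x05+8] := {0x93,0x67,0x91,0x4b,0xf1,0xfd,0x55,0x3c}
#1 dst[0x00+7] := {0xfd,0x55,0x3c,0xe8,0x93,0x67,0x91}
#2 dst[0x08+3] := {0xf1,0xfd,0x55}
query mem[0x0a]=0x55, mem[0x02]=0x3c, mem[0x0e]=0x93

MEM[0x0a,0x02,0x0e] = 55 3c 93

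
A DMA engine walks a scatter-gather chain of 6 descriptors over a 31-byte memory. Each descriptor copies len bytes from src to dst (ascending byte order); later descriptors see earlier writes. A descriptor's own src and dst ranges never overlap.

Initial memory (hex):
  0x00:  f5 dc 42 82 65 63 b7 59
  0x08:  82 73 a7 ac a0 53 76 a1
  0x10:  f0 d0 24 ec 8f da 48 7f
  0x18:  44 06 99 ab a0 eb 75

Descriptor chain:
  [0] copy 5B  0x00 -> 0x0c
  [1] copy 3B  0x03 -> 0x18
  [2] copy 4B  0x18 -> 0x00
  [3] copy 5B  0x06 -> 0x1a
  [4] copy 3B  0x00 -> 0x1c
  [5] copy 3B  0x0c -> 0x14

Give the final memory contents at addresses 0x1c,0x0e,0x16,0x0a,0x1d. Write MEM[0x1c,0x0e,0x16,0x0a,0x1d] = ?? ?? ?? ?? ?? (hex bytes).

#0 dst[0x0c+5] := {0xf5,0xdc,0x42,0x82,0x65}
#1 dst[0x18+3] := {0x82,0x65,0x63}
#2 dst[0x00+4] := {0x82,0x65,0x63,0xab}
#3 dst[0x1a+5] := {0xb7,0x59,0x82,0x73,0xa7}
#4 dst[0x1c+3] := {0x82,0x65,0x63}
#5 dst[0x14+3] := {0xf5,0xdc,0x42}
query mem[0x1c]=0x82, mem[0x0e]=0x42, mem[0x16]=0x42, mem[0x0a]=0xa7, mem[0x1d]=0x65

MEM[0x1c,0x0e,0x16,0x0a,0x1d] = 82 42 42 a7 65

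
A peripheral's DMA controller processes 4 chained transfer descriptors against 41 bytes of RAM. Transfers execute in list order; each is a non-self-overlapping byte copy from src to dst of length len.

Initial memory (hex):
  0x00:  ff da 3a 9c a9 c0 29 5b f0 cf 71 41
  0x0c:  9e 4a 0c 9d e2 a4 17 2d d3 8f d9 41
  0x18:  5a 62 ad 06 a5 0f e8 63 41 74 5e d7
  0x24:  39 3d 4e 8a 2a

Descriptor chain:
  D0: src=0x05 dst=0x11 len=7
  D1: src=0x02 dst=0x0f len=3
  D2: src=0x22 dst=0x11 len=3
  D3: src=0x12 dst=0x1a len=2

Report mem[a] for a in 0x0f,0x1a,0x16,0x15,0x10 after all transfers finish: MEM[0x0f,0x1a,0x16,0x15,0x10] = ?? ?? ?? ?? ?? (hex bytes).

MEM[0x0f,0x1a,0x16,0x15,0x10] = 3a d7 71 cf 9c

  after D0: wrote 7B at 0x11 = c0295bf0cf7141
  after D1: wrote 3B at 0x0f = 3a9ca9
  after D2: wrote 3B at 0x11 = 5ed739
  after D3: wrote 2B at 0x1a = d739
query mem[0x0f]=0x3a, mem[0x1a]=0xd7, mem[0x16]=0x71, mem[0x15]=0xcf, mem[0x10]=0x9c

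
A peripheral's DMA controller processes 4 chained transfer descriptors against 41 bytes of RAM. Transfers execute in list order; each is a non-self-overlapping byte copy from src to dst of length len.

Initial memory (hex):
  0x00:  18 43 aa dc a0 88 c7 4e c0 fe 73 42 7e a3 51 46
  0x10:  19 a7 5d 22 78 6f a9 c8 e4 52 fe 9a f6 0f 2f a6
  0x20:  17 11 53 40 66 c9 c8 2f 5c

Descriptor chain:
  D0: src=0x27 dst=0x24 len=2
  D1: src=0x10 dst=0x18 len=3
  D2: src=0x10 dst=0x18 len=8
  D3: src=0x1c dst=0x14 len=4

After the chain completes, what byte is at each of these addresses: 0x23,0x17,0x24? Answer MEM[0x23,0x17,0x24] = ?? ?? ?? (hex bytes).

[0] 0x27->0x24 len=2 : 2f 5c
[1] 0x10->0x18 len=3 : 19 a7 5d
[2] 0x10->0x18 len=8 : 19 a7 5d 22 78 6f a9 c8
[3] 0x1c->0x14 len=4 : 78 6f a9 c8
query mem[0x23]=0x40, mem[0x17]=0xc8, mem[0x24]=0x2f

MEM[0x23,0x17,0x24] = 40 c8 2f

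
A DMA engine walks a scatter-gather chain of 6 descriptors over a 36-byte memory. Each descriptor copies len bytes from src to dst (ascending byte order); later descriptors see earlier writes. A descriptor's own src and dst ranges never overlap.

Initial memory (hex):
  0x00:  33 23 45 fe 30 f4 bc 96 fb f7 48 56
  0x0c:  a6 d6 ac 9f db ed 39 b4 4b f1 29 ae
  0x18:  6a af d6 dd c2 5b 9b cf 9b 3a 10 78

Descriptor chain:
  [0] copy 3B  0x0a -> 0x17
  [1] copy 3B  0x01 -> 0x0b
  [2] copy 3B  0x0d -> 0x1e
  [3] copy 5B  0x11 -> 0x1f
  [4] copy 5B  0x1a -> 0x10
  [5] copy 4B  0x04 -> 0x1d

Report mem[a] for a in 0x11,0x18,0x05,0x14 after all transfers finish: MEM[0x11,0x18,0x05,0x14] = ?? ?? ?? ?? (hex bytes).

D0: mem[0x17..0x19] <- [48 56 a6]
D1: mem[0x0b..0x0d] <- [23 45 fe]
D2: mem[0x1e..0x20] <- [fe ac 9f]
D3: mem[0x1f..0x23] <- [ed 39 b4 4b f1]
D4: mem[0x10..0x14] <- [d6 dd c2 5b fe]
D5: mem[0x1d..0x20] <- [30 f4 bc 96]
query mem[0x11]=0xdd, mem[0x18]=0x56, mem[0x05]=0xf4, mem[0x14]=0xfe

MEM[0x11,0x18,0x05,0x14] = dd 56 f4 fe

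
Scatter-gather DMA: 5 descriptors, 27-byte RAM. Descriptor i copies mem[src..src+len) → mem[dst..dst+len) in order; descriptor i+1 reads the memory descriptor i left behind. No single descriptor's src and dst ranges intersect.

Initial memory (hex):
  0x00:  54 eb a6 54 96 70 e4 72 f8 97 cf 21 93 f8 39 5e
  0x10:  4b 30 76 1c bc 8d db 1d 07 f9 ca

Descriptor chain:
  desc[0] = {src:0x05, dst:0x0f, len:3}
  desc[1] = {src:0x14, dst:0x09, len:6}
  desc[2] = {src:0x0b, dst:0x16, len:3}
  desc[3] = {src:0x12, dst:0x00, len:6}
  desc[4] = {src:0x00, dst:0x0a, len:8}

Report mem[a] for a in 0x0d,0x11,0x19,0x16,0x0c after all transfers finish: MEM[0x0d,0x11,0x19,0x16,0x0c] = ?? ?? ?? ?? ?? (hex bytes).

MEM[0x0d,0x11,0x19,0x16,0x0c] = 8d 72 f9 db bc

#0 dst[0x0f+3] := {0x70,0xe4,0x72}
#1 dst[0x09+6] := {0xbc,0x8d,0xdb,0x1d,0x07,0xf9}
#2 dst[0x16+3] := {0xdb,0x1d,0x07}
#3 dst[0x00+6] := {0x76,0x1c,0xbc,0x8d,0xdb,0x1d}
#4 dst[0x0a+8] := {0x76,0x1c,0xbc,0x8d,0xdb,0x1d,0xe4,0x72}
query mem[0x0d]=0x8d, mem[0x11]=0x72, mem[0x19]=0xf9, mem[0x16]=0xdb, mem[0x0c]=0xbc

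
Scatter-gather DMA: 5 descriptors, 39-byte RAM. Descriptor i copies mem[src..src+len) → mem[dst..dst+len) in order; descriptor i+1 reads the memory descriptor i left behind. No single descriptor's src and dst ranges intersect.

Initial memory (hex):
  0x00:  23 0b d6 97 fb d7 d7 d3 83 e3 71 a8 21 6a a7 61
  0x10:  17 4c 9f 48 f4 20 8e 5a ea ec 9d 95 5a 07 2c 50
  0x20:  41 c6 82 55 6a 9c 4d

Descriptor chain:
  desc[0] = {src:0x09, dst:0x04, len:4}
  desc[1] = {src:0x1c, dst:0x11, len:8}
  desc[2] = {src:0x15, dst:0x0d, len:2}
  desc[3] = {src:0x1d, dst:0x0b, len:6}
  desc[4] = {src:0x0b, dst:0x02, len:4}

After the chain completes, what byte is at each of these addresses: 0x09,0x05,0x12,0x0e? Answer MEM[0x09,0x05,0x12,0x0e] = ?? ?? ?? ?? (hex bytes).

MEM[0x09,0x05,0x12,0x0e] = e3 41 07 41

[0] 0x09->0x04 len=4 : e3 71 a8 21
[1] 0x1c->0x11 len=8 : 5a 07 2c 50 41 c6 82 55
[2] 0x15->0x0d len=2 : 41 c6
[3] 0x1d->0x0b len=6 : 07 2c 50 41 c6 82
[4] 0x0b->0x02 len=4 : 07 2c 50 41
query mem[0x09]=0xe3, mem[0x05]=0x41, mem[0x12]=0x07, mem[0x0e]=0x41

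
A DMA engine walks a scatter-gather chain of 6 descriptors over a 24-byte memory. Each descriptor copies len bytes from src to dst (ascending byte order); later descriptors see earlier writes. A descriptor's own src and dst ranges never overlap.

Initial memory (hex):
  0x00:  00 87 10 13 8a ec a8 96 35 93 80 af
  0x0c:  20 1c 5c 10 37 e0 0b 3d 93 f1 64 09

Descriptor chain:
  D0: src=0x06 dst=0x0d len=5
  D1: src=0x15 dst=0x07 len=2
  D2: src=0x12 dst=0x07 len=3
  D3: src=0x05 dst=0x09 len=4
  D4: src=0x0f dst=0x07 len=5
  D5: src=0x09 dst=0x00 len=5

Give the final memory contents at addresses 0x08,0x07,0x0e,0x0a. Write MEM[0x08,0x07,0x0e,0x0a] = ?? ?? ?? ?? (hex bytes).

MEM[0x08,0x07,0x0e,0x0a] = 93 35 96 0b

D0: mem[0x0d..0x11] <- [a8 96 35 93 80]
D1: mem[0x07..0x08] <- [f1 64]
D2: mem[0x07..0x09] <- [0b 3d 93]
D3: mem[0x09..0x0c] <- [ec a8 0b 3d]
D4: mem[0x07..0x0b] <- [35 93 80 0b 3d]
D5: mem[0x00..0x04] <- [80 0b 3d 3d a8]
query mem[0x08]=0x93, mem[0x07]=0x35, mem[0x0e]=0x96, mem[0x0a]=0x0b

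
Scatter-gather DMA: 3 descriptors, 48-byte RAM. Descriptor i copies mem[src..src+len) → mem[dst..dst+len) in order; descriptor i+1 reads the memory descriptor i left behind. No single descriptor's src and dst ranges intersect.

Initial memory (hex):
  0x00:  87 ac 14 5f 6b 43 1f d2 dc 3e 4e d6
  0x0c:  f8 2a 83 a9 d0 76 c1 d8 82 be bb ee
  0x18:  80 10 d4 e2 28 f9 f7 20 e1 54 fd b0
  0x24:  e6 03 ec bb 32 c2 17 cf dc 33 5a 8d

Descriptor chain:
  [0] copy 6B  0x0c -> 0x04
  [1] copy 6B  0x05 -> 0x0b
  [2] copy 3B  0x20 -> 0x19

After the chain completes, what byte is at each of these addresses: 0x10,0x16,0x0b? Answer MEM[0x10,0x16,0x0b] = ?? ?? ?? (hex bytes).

MEM[0x10,0x16,0x0b] = 4e bb 2a

  after D0: wrote 6B at 0x04 = f82a83a9d076
  after D1: wrote 6B at 0x0b = 2a83a9d0764e
  after D2: wrote 3B at 0x19 = e154fd
query mem[0x10]=0x4e, mem[0x16]=0xbb, mem[0x0b]=0x2a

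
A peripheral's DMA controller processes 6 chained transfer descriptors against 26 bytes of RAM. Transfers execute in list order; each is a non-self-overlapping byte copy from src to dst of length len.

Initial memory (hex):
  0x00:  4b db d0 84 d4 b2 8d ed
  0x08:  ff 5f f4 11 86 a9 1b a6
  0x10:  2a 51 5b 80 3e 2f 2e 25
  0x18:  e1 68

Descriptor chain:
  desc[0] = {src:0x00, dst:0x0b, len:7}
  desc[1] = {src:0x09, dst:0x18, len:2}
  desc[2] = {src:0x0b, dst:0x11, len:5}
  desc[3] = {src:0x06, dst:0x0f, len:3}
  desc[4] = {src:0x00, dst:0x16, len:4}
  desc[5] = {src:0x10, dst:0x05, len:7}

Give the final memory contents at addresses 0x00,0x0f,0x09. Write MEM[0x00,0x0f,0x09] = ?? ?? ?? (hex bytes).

#0 dst[0x0b+7] := {0x4b,0xdb,0xd0,0x84,0xd4,0xb2,0x8d}
#1 dst[0x18+2] := {0x5f,0xf4}
#2 dst[0x11+5] := {0x4b,0xdb,0xd0,0x84,0xd4}
#3 dst[0x0f+3] := {0x8d,0xed,0xff}
#4 dst[0x16+4] := {0x4b,0xdb,0xd0,0x84}
#5 dst[0x05+7] := {0xed,0xff,0xdb,0xd0,0x84,0xd4,0x4b}
query mem[0x00]=0x4b, mem[0x0f]=0x8d, mem[0x09]=0x84

MEM[0x00,0x0f,0x09] = 4b 8d 84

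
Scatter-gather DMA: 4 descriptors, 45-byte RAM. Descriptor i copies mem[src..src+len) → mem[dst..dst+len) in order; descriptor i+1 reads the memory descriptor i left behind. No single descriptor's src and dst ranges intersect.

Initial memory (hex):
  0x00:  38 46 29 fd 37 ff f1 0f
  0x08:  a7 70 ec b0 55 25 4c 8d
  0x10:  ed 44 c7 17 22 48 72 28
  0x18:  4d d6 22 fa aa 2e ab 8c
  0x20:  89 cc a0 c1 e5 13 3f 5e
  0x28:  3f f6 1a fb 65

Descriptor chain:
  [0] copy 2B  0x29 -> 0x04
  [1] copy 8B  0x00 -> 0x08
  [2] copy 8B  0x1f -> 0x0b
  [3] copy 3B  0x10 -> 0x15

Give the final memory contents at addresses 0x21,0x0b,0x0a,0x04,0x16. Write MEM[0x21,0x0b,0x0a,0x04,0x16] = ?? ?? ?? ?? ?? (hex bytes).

MEM[0x21,0x0b,0x0a,0x04,0x16] = cc 8c 29 f6 13

  after D0: wrote 2B at 0x04 = f61a
  after D1: wrote 8B at 0x08 = 384629fdf61af10f
  after D2: wrote 8B at 0x0b = 8c89cca0c1e5133f
  after D3: wrote 3B at 0x15 = e5133f
query mem[0x21]=0xcc, mem[0x0b]=0x8c, mem[0x0a]=0x29, mem[0x04]=0xf6, mem[0x16]=0x13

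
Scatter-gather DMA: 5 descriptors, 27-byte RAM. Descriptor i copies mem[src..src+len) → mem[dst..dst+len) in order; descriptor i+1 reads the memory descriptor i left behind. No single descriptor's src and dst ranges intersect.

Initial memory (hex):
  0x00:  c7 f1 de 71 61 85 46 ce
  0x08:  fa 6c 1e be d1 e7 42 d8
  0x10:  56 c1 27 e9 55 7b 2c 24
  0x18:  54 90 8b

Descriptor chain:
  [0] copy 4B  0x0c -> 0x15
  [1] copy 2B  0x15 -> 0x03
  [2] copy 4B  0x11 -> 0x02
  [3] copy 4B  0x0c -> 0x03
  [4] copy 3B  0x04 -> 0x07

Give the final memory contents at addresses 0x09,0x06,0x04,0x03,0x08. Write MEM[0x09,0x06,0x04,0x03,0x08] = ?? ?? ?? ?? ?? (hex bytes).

MEM[0x09,0x06,0x04,0x03,0x08] = d8 d8 e7 d1 42

#0 dst[0x15+4] := {0xd1,0xe7,0x42,0xd8}
#1 dst[0x03+2] := {0xd1,0xe7}
#2 dst[0x02+4] := {0xc1,0x27,0xe9,0x55}
#3 dst[0x03+4] := {0xd1,0xe7,0x42,0xd8}
#4 dst[0x07+3] := {0xe7,0x42,0xd8}
query mem[0x09]=0xd8, mem[0x06]=0xd8, mem[0x04]=0xe7, mem[0x03]=0xd1, mem[0x08]=0x42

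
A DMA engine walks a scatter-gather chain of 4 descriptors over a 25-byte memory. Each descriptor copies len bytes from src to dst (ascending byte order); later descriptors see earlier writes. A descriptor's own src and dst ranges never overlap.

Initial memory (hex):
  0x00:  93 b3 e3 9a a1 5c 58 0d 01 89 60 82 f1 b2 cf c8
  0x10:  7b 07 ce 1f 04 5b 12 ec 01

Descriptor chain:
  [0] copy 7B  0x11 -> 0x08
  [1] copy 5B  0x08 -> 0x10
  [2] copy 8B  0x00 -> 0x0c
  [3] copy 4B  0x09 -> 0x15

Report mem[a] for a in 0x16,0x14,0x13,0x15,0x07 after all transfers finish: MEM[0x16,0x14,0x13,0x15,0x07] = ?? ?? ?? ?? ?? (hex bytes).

[0] 0x11->0x08 len=7 : 07 ce 1f 04 5b 12 ec
[1] 0x08->0x10 len=5 : 07 ce 1f 04 5b
[2] 0x00->0x0c len=8 : 93 b3 e3 9a a1 5c 58 0d
[3] 0x09->0x15 len=4 : ce 1f 04 93
query mem[0x16]=0x1f, mem[0x14]=0x5b, mem[0x13]=0x0d, mem[0x15]=0xce, mem[0x07]=0x0d

MEM[0x16,0x14,0x13,0x15,0x07] = 1f 5b 0d ce 0d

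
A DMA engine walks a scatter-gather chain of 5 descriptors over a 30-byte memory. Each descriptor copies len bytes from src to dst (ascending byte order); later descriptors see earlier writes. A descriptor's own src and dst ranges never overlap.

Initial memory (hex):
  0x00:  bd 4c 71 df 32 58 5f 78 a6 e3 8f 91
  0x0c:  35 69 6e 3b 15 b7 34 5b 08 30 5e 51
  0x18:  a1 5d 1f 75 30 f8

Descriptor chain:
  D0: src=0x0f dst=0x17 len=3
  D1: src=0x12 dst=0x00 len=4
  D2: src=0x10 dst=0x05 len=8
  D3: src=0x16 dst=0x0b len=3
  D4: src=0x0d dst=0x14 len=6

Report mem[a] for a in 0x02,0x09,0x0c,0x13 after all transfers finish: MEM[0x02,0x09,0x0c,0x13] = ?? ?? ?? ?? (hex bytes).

  after D0: wrote 3B at 0x17 = 3b15b7
  after D1: wrote 4B at 0x00 = 345b0830
  after D2: wrote 8B at 0x05 = 15b7345b08305e3b
  after D3: wrote 3B at 0x0b = 5e3b15
  after D4: wrote 6B at 0x14 = 156e3b15b734
query mem[0x02]=0x08, mem[0x09]=0x08, mem[0x0c]=0x3b, mem[0x13]=0x5b

MEM[0x02,0x09,0x0c,0x13] = 08 08 3b 5b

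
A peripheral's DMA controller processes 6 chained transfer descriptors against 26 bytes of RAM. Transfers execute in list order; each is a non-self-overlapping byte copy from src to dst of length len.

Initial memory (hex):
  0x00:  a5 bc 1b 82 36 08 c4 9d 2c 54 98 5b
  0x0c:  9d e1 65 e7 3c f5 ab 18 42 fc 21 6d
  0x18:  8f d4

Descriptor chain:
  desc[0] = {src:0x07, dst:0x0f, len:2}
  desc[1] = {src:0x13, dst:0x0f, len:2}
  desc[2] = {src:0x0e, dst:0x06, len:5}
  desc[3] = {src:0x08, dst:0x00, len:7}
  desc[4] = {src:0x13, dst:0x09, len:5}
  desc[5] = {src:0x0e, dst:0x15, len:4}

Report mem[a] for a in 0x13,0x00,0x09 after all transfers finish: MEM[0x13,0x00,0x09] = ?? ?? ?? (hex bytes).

MEM[0x13,0x00,0x09] = 18 42 18

[0] 0x07->0x0f len=2 : 9d 2c
[1] 0x13->0x0f len=2 : 18 42
[2] 0x0e->0x06 len=5 : 65 18 42 f5 ab
[3] 0x08->0x00 len=7 : 42 f5 ab 5b 9d e1 65
[4] 0x13->0x09 len=5 : 18 42 fc 21 6d
[5] 0x0e->0x15 len=4 : 65 18 42 f5
query mem[0x13]=0x18, mem[0x00]=0x42, mem[0x09]=0x18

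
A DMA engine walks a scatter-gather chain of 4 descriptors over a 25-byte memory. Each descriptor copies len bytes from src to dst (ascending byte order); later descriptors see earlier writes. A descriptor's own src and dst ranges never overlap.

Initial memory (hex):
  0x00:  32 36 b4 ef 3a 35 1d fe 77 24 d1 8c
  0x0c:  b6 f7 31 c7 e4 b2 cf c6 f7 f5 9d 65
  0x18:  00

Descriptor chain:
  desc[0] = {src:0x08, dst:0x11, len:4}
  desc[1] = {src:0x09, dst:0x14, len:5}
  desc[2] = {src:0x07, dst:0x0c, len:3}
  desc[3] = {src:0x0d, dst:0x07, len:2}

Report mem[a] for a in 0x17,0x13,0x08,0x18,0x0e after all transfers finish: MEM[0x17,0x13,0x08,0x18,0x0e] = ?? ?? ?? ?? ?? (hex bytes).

[0] 0x08->0x11 len=4 : 77 24 d1 8c
[1] 0x09->0x14 len=5 : 24 d1 8c b6 f7
[2] 0x07->0x0c len=3 : fe 77 24
[3] 0x0d->0x07 len=2 : 77 24
query mem[0x17]=0xb6, mem[0x13]=0xd1, mem[0x08]=0x24, mem[0x18]=0xf7, mem[0x0e]=0x24

MEM[0x17,0x13,0x08,0x18,0x0e] = b6 d1 24 f7 24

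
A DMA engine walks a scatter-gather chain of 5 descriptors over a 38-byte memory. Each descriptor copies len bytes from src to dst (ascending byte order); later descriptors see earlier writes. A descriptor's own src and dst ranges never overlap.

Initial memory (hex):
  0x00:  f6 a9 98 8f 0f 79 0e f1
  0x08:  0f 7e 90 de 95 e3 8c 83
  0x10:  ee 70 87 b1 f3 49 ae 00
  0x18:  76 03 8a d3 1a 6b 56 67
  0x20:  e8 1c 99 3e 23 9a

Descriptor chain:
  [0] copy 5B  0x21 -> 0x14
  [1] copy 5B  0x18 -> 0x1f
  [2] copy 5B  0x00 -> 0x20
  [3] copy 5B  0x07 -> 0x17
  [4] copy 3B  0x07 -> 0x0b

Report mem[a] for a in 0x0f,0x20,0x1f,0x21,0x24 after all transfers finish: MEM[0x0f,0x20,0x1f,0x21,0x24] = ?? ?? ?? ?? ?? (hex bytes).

MEM[0x0f,0x20,0x1f,0x21,0x24] = 83 f6 9a a9 0f

#0 dst[0x14+5] := {0x1c,0x99,0x3e,0x23,0x9a}
#1 dst[0x1f+5] := {0x9a,0x03,0x8a,0xd3,0x1a}
#2 dst[0x20+5] := {0xf6,0xa9,0x98,0x8f,0x0f}
#3 dst[0x17+5] := {0xf1,0x0f,0x7e,0x90,0xde}
#4 dst[0x0b+3] := {0xf1,0x0f,0x7e}
query mem[0x0f]=0x83, mem[0x20]=0xf6, mem[0x1f]=0x9a, mem[0x21]=0xa9, mem[0x24]=0x0f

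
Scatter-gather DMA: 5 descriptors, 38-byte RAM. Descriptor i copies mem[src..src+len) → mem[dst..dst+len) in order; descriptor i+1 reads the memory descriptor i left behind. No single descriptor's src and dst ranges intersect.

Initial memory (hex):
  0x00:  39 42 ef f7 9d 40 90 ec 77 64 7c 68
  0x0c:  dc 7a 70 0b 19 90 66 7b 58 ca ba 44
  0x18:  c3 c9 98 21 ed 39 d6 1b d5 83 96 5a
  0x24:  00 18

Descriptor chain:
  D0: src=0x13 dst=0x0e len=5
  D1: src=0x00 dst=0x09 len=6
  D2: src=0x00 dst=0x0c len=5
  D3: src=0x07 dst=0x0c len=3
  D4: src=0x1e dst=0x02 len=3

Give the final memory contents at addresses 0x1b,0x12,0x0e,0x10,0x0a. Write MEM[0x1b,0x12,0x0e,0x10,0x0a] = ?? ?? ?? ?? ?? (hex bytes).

#0 dst[0x0e+5] := {0x7b,0x58,0xca,0xba,0x44}
#1 dst[0x09+6] := {0x39,0x42,0xef,0xf7,0x9d,0x40}
#2 dst[0x0c+5] := {0x39,0x42,0xef,0xf7,0x9d}
#3 dst[0x0c+3] := {0xec,0x77,0x39}
#4 dst[0x02+3] := {0xd6,0x1b,0xd5}
query mem[0x1b]=0x21, mem[0x12]=0x44, mem[0x0e]=0x39, mem[0x10]=0x9d, mem[0x0a]=0x42

MEM[0x1b,0x12,0x0e,0x10,0x0a] = 21 44 39 9d 42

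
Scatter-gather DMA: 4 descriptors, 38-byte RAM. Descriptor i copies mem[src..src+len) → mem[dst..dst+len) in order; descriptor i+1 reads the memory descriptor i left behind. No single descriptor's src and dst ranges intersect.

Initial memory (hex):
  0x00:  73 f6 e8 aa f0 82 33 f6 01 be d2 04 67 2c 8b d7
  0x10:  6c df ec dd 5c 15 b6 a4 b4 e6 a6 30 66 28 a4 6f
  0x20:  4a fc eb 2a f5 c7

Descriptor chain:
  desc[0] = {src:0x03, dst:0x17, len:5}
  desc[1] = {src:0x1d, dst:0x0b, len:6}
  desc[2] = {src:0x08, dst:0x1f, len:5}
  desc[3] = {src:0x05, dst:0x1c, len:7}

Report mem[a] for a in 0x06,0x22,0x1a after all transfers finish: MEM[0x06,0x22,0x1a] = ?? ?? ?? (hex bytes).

MEM[0x06,0x22,0x1a] = 33 28 33

#0 dst[0x17+5] := {0xaa,0xf0,0x82,0x33,0xf6}
#1 dst[0x0b+6] := {0x28,0xa4,0x6f,0x4a,0xfc,0xeb}
#2 dst[0x1f+5] := {0x01,0xbe,0xd2,0x28,0xa4}
#3 dst[0x1c+7] := {0x82,0x33,0xf6,0x01,0xbe,0xd2,0x28}
query mem[0x06]=0x33, mem[0x22]=0x28, mem[0x1a]=0x33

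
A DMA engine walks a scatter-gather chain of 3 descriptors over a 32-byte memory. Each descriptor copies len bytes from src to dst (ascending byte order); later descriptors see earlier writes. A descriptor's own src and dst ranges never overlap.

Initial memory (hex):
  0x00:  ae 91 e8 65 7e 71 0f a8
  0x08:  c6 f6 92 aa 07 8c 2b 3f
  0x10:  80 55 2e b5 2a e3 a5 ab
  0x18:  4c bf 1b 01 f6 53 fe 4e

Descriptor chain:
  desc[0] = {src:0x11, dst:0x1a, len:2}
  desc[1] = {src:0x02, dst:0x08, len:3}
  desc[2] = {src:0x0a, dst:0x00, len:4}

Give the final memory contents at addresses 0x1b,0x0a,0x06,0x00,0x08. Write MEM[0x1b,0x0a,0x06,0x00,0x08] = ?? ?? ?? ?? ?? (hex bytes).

[0] 0x11->0x1a len=2 : 55 2e
[1] 0x02->0x08 len=3 : e8 65 7e
[2] 0x0a->0x00 len=4 : 7e aa 07 8c
query mem[0x1b]=0x2e, mem[0x0a]=0x7e, mem[0x06]=0x0f, mem[0x00]=0x7e, mem[0x08]=0xe8

MEM[0x1b,0x0a,0x06,0x00,0x08] = 2e 7e 0f 7e e8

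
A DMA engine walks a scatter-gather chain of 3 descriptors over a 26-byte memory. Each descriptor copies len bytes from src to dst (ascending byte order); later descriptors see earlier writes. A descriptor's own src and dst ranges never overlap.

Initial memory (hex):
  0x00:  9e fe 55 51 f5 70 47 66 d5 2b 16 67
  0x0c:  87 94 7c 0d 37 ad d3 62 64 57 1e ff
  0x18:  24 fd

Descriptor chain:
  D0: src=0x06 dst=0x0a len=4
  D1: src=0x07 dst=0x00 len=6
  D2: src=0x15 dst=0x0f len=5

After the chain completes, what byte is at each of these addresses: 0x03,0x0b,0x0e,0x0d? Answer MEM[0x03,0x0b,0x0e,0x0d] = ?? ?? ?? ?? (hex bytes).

D0: mem[0x0a..0x0d] <- [47 66 d5 2b]
D1: mem[0x00..0x05] <- [66 d5 2b 47 66 d5]
D2: mem[0x0f..0x13] <- [57 1e ff 24 fd]
query mem[0x03]=0x47, mem[0x0b]=0x66, mem[0x0e]=0x7c, mem[0x0d]=0x2b

MEM[0x03,0x0b,0x0e,0x0d] = 47 66 7c 2b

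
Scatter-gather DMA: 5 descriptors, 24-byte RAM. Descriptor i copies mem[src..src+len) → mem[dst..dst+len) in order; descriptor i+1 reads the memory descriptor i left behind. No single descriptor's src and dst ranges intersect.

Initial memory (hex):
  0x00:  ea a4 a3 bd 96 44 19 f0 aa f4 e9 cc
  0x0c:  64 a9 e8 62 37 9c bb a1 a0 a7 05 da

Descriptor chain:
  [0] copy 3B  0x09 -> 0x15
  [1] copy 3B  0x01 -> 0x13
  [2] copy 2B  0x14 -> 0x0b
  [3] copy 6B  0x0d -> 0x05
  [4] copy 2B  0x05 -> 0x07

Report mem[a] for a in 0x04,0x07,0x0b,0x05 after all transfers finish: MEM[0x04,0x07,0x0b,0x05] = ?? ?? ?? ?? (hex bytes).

#0 dst[0x15+3] := {0xf4,0xe9,0xcc}
#1 dst[0x13+3] := {0xa4,0xa3,0xbd}
#2 dst[0x0b+2] := {0xa3,0xbd}
#3 dst[0x05+6] := {0xa9,0xe8,0x62,0x37,0x9c,0xbb}
#4 dst[0x07+2] := {0xa9,0xe8}
query mem[0x04]=0x96, mem[0x07]=0xa9, mem[0x0b]=0xa3, mem[0x05]=0xa9

MEM[0x04,0x07,0x0b,0x05] = 96 a9 a3 a9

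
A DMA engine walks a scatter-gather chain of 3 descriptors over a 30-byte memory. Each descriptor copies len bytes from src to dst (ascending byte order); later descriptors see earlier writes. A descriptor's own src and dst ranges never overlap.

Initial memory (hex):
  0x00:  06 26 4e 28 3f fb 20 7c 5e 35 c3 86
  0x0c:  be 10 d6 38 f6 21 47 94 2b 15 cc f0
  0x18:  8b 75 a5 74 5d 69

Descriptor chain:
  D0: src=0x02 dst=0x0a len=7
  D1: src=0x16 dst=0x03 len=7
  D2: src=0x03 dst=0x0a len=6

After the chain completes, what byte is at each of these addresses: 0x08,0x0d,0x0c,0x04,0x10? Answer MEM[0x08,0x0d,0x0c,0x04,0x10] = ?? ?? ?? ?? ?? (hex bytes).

#0 dst[0x0a+7] := {0x4e,0x28,0x3f,0xfb,0x20,0x7c,0x5e}
#1 dst[0x03+7] := {0xcc,0xf0,0x8b,0x75,0xa5,0x74,0x5d}
#2 dst[0x0a+6] := {0xcc,0xf0,0x8b,0x75,0xa5,0x74}
query mem[0x08]=0x74, mem[0x0d]=0x75, mem[0x0c]=0x8b, mem[0x04]=0xf0, mem[0x10]=0x5e

MEM[0x08,0x0d,0x0c,0x04,0x10] = 74 75 8b f0 5e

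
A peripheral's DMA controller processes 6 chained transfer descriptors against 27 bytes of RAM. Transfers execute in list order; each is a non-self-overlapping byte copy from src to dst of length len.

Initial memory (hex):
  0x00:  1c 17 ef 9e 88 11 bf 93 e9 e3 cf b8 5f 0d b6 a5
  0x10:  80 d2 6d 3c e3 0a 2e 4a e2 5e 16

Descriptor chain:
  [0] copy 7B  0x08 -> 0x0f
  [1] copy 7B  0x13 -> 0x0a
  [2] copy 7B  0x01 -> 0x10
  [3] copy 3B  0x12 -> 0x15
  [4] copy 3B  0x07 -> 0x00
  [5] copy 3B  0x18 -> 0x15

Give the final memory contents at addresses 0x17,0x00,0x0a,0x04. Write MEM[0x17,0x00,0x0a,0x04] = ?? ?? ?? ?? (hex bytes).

MEM[0x17,0x00,0x0a,0x04] = 16 93 5f 88

#0 dst[0x0f+7] := {0xe9,0xe3,0xcf,0xb8,0x5f,0x0d,0xb6}
#1 dst[0x0a+7] := {0x5f,0x0d,0xb6,0x2e,0x4a,0xe2,0x5e}
#2 dst[0x10+7] := {0x17,0xef,0x9e,0x88,0x11,0xbf,0x93}
#3 dst[0x15+3] := {0x9e,0x88,0x11}
#4 dst[0x00+3] := {0x93,0xe9,0xe3}
#5 dst[0x15+3] := {0xe2,0x5e,0x16}
query mem[0x17]=0x16, mem[0x00]=0x93, mem[0x0a]=0x5f, mem[0x04]=0x88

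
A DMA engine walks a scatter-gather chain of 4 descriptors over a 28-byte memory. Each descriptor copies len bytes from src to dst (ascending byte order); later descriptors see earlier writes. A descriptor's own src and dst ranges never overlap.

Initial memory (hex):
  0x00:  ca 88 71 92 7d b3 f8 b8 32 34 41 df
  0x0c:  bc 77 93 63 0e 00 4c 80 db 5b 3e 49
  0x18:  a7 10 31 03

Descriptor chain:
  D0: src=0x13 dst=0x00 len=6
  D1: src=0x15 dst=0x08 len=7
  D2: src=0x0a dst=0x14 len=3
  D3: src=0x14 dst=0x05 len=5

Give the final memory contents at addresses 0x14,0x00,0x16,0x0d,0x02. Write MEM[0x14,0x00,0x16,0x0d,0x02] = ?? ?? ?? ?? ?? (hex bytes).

[0] 0x13->0x00 len=6 : 80 db 5b 3e 49 a7
[1] 0x15->0x08 len=7 : 5b 3e 49 a7 10 31 03
[2] 0x0a->0x14 len=3 : 49 a7 10
[3] 0x14->0x05 len=5 : 49 a7 10 49 a7
query mem[0x14]=0x49, mem[0x00]=0x80, mem[0x16]=0x10, mem[0x0d]=0x31, mem[0x02]=0x5b

MEM[0x14,0x00,0x16,0x0d,0x02] = 49 80 10 31 5b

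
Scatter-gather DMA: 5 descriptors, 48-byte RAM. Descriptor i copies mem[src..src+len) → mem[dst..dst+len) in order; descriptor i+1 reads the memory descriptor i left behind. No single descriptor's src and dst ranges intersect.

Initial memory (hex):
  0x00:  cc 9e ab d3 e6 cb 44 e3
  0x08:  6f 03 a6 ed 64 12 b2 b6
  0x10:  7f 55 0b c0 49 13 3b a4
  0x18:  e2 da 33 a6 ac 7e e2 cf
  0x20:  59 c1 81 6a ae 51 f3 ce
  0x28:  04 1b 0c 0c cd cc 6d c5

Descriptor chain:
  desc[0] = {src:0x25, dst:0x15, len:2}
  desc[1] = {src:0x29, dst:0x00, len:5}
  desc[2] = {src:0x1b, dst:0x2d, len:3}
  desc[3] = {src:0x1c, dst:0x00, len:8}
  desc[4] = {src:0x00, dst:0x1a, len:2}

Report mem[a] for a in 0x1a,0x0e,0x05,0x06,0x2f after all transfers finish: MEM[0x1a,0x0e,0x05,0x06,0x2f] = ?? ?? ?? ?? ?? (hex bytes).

#0 dst[0x15+2] := {0x51,0xf3}
#1 dst[0x00+5] := {0x1b,0x0c,0x0c,0xcd,0xcc}
#2 dst[0x2d+3] := {0xa6,0xac,0x7e}
#3 dst[0x00+8] := {0xac,0x7e,0xe2,0xcf,0x59,0xc1,0x81,0x6a}
#4 dst[0x1a+2] := {0xac,0x7e}
query mem[0x1a]=0xac, mem[0x0e]=0xb2, mem[0x05]=0xc1, mem[0x06]=0x81, mem[0x2f]=0x7e

MEM[0x1a,0x0e,0x05,0x06,0x2f] = ac b2 c1 81 7e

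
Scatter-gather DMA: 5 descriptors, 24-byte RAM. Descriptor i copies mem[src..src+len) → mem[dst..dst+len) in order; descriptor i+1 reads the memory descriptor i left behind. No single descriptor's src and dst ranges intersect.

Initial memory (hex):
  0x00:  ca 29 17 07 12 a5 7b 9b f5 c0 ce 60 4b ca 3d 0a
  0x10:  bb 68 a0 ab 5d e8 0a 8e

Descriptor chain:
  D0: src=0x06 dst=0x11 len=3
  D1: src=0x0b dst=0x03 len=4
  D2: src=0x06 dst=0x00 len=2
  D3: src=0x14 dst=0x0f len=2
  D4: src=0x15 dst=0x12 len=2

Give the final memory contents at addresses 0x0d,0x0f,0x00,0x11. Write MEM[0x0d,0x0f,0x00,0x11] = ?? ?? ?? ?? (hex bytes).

MEM[0x0d,0x0f,0x00,0x11] = ca 5d 3d 7b

D0: mem[0x11..0x13] <- [7b 9b f5]
D1: mem[0x03..0x06] <- [60 4b ca 3d]
D2: mem[0x00..0x01] <- [3d 9b]
D3: mem[0x0f..0x10] <- [5d e8]
D4: mem[0x12..0x13] <- [e8 0a]
query mem[0x0d]=0xca, mem[0x0f]=0x5d, mem[0x00]=0x3d, mem[0x11]=0x7b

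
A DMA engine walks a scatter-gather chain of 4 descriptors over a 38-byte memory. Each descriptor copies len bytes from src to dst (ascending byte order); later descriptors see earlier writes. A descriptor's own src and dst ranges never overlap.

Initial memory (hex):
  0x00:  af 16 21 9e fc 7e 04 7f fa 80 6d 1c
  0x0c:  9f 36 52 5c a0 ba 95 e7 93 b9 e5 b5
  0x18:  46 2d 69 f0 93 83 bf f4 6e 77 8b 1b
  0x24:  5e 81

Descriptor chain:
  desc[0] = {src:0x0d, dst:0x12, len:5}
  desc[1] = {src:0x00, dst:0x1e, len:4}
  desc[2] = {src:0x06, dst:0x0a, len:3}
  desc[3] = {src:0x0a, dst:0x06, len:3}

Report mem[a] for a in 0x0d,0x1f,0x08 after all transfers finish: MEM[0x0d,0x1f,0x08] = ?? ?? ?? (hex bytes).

#0 dst[0x12+5] := {0x36,0x52,0x5c,0xa0,0xba}
#1 dst[0x1e+4] := {0xaf,0x16,0x21,0x9e}
#2 dst[0x0a+3] := {0x04,0x7f,0xfa}
#3 dst[0x06+3] := {0x04,0x7f,0xfa}
query mem[0x0d]=0x36, mem[0x1f]=0x16, mem[0x08]=0xfa

MEM[0x0d,0x1f,0x08] = 36 16 fa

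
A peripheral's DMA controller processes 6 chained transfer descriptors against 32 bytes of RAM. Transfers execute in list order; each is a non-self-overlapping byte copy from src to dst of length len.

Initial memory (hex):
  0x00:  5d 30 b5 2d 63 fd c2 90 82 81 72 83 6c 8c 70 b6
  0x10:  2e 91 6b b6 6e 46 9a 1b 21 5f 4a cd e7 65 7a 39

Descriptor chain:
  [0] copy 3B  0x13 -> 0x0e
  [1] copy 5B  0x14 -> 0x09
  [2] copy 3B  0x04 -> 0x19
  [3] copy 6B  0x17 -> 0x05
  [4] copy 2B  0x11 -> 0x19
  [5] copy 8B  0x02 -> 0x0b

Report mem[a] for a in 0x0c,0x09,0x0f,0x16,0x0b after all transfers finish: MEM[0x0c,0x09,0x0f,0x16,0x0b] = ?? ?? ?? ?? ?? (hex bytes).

MEM[0x0c,0x09,0x0f,0x16,0x0b] = 2d c2 21 9a b5

#0 dst[0x0e+3] := {0xb6,0x6e,0x46}
#1 dst[0x09+5] := {0x6e,0x46,0x9a,0x1b,0x21}
#2 dst[0x19+3] := {0x63,0xfd,0xc2}
#3 dst[0x05+6] := {0x1b,0x21,0x63,0xfd,0xc2,0xe7}
#4 dst[0x19+2] := {0x91,0x6b}
#5 dst[0x0b+8] := {0xb5,0x2d,0x63,0x1b,0x21,0x63,0xfd,0xc2}
query mem[0x0c]=0x2d, mem[0x09]=0xc2, mem[0x0f]=0x21, mem[0x16]=0x9a, mem[0x0b]=0xb5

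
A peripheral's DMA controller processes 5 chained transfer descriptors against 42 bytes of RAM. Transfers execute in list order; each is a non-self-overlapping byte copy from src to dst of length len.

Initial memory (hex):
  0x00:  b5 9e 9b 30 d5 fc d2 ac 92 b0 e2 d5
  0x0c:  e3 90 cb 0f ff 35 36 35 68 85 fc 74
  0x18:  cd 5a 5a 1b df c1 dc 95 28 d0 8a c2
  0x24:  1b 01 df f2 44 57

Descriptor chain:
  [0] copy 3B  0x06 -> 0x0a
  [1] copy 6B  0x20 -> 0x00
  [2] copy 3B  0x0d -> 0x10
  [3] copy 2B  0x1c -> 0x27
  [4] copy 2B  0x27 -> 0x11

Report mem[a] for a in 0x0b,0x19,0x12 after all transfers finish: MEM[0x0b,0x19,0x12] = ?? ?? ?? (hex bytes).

  after D0: wrote 3B at 0x0a = d2ac92
  after D1: wrote 6B at 0x00 = 28d08ac21b01
  after D2: wrote 3B at 0x10 = 90cb0f
  after D3: wrote 2B at 0x27 = dfc1
  after D4: wrote 2B at 0x11 = dfc1
query mem[0x0b]=0xac, mem[0x19]=0x5a, mem[0x12]=0xc1

MEM[0x0b,0x19,0x12] = ac 5a c1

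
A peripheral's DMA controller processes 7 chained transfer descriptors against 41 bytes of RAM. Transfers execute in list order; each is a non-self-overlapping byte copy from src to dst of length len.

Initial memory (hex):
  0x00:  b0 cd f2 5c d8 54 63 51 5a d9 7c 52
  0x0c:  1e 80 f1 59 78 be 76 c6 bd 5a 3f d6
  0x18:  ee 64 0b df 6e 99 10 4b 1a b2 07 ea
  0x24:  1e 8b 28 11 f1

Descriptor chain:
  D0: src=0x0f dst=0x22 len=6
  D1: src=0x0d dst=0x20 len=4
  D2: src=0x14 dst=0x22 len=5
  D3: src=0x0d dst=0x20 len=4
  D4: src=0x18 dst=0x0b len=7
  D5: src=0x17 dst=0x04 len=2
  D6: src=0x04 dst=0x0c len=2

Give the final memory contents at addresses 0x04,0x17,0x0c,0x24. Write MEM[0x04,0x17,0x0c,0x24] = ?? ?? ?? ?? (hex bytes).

  after D0: wrote 6B at 0x22 = 5978be76c6bd
  after D1: wrote 4B at 0x20 = 80f15978
  after D2: wrote 5B at 0x22 = bd5a3fd6ee
  after D3: wrote 4B at 0x20 = 80f15978
  after D4: wrote 7B at 0x0b = ee640bdf6e9910
  after D5: wrote 2B at 0x04 = d6ee
  after D6: wrote 2B at 0x0c = d6ee
query mem[0x04]=0xd6, mem[0x17]=0xd6, mem[0x0c]=0xd6, mem[0x24]=0x3f

MEM[0x04,0x17,0x0c,0x24] = d6 d6 d6 3f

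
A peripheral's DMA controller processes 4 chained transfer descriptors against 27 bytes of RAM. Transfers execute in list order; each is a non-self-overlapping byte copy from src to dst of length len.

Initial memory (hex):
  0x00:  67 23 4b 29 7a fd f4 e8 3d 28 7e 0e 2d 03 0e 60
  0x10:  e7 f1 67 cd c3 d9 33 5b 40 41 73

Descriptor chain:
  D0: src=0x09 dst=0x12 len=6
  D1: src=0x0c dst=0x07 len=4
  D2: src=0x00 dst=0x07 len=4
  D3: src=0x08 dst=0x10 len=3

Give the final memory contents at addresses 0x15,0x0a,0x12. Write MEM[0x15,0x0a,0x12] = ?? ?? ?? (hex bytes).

MEM[0x15,0x0a,0x12] = 2d 29 29

#0 dst[0x12+6] := {0x28,0x7e,0x0e,0x2d,0x03,0x0e}
#1 dst[0x07+4] := {0x2d,0x03,0x0e,0x60}
#2 dst[0x07+4] := {0x67,0x23,0x4b,0x29}
#3 dst[0x10+3] := {0x23,0x4b,0x29}
query mem[0x15]=0x2d, mem[0x0a]=0x29, mem[0x12]=0x29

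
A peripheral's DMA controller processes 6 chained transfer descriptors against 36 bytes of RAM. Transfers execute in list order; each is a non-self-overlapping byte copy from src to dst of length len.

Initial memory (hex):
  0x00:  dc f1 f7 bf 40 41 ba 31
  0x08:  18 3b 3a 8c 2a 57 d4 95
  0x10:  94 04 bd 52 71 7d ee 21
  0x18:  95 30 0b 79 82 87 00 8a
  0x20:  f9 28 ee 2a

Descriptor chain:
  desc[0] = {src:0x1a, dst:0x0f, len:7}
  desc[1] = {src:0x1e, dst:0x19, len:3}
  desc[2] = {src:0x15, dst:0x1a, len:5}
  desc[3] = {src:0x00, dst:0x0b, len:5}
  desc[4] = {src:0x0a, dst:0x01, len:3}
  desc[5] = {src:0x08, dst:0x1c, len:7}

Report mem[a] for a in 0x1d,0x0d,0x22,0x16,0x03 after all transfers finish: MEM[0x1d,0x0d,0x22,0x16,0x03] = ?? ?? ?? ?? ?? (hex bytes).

MEM[0x1d,0x0d,0x22,0x16,0x03] = 3b f7 bf ee f1

D0: mem[0x0f..0x15] <- [0b 79 82 87 00 8a f9]
D1: mem[0x19..0x1b] <- [00 8a f9]
D2: mem[0x1a..0x1e] <- [f9 ee 21 95 00]
D3: mem[0x0b..0x0f] <- [dc f1 f7 bf 40]
D4: mem[0x01..0x03] <- [3a dc f1]
D5: mem[0x1c..0x22] <- [18 3b 3a dc f1 f7 bf]
query mem[0x1d]=0x3b, mem[0x0d]=0xf7, mem[0x22]=0xbf, mem[0x16]=0xee, mem[0x03]=0xf1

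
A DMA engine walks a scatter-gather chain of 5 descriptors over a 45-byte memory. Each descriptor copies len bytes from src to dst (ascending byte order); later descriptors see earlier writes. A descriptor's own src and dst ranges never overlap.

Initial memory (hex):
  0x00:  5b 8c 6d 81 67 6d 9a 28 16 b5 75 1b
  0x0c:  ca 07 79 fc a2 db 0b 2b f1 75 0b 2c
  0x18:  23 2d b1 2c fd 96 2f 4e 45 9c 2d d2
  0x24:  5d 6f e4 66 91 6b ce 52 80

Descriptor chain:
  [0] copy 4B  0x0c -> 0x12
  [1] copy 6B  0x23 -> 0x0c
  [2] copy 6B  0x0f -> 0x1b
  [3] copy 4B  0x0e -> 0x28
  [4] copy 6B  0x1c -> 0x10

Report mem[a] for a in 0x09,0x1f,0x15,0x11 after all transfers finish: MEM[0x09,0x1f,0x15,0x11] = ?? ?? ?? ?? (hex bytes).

[0] 0x0c->0x12 len=4 : ca 07 79 fc
[1] 0x23->0x0c len=6 : d2 5d 6f e4 66 91
[2] 0x0f->0x1b len=6 : e4 66 91 ca 07 79
[3] 0x0e->0x28 len=4 : 6f e4 66 91
[4] 0x1c->0x10 len=6 : 66 91 ca 07 79 9c
query mem[0x09]=0xb5, mem[0x1f]=0x07, mem[0x15]=0x9c, mem[0x11]=0x91

MEM[0x09,0x1f,0x15,0x11] = b5 07 9c 91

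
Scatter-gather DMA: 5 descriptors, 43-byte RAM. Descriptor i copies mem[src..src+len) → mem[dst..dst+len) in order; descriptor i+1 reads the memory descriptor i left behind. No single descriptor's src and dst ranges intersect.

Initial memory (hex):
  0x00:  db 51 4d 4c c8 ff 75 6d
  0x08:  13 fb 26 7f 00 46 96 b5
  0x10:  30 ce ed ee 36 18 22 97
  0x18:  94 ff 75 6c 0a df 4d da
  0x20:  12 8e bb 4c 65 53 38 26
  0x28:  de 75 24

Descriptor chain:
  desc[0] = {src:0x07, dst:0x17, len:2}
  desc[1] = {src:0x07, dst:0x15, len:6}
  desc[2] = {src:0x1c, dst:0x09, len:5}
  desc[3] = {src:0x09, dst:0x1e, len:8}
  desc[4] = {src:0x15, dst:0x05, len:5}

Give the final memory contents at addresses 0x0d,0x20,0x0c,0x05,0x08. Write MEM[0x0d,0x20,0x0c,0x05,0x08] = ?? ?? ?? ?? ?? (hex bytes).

MEM[0x0d,0x20,0x0c,0x05,0x08] = 12 4d da 6d 26

  after D0: wrote 2B at 0x17 = 6d13
  after D1: wrote 6B at 0x15 = 6d13fb267f00
  after D2: wrote 5B at 0x09 = 0adf4dda12
  after D3: wrote 8B at 0x1e = 0adf4dda1296b530
  after D4: wrote 5B at 0x05 = 6d13fb267f
query mem[0x0d]=0x12, mem[0x20]=0x4d, mem[0x0c]=0xda, mem[0x05]=0x6d, mem[0x08]=0x26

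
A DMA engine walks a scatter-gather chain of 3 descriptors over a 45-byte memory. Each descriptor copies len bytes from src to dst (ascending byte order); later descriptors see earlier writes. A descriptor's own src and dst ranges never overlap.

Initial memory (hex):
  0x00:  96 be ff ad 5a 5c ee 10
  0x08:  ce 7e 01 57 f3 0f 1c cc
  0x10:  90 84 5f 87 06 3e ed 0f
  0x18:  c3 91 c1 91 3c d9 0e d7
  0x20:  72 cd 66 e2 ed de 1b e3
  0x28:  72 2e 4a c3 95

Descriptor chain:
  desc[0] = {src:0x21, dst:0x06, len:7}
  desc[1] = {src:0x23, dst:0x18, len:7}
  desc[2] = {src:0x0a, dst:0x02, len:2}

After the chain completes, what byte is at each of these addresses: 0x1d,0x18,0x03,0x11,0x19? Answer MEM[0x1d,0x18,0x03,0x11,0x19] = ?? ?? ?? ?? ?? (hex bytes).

D0: mem[0x06..0x0c] <- [cd 66 e2 ed de 1b e3]
D1: mem[0x18..0x1e] <- [e2 ed de 1b e3 72 2e]
D2: mem[0x02..0x03] <- [de 1b]
query mem[0x1d]=0x72, mem[0x18]=0xe2, mem[0x03]=0x1b, mem[0x11]=0x84, mem[0x19]=0xed

MEM[0x1d,0x18,0x03,0x11,0x19] = 72 e2 1b 84 ed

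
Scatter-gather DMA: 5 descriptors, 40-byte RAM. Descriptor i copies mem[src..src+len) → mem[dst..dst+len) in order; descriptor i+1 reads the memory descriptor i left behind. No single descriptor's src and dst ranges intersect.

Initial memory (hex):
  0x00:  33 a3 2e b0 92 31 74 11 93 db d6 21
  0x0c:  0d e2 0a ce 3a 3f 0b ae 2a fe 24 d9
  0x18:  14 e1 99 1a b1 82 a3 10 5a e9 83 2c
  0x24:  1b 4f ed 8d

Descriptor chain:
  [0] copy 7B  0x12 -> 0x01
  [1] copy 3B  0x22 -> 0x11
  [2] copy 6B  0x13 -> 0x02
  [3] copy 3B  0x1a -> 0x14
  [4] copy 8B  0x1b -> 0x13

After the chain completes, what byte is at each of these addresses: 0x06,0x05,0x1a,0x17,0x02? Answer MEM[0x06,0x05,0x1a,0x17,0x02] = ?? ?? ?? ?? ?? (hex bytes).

MEM[0x06,0x05,0x1a,0x17,0x02] = d9 24 83 10 1b

D0: mem[0x01..0x07] <- [0b ae 2a fe 24 d9 14]
D1: mem[0x11..0x13] <- [83 2c 1b]
D2: mem[0x02..0x07] <- [1b 2a fe 24 d9 14]
D3: mem[0x14..0x16] <- [99 1a b1]
D4: mem[0x13..0x1a] <- [1a b1 82 a3 10 5a e9 83]
query mem[0x06]=0xd9, mem[0x05]=0x24, mem[0x1a]=0x83, mem[0x17]=0x10, mem[0x02]=0x1b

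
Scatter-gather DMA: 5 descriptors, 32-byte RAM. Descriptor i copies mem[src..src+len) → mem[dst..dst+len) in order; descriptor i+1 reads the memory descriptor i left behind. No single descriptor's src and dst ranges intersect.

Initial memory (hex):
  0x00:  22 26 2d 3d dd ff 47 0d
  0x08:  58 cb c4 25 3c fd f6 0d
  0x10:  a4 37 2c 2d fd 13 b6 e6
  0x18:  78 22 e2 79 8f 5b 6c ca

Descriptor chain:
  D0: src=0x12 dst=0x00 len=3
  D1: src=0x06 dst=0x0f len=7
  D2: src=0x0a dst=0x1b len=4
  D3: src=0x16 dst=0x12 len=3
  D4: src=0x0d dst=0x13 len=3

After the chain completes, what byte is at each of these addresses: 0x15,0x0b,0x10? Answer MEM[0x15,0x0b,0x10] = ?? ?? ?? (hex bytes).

MEM[0x15,0x0b,0x10] = 47 25 0d

#0 dst[0x00+3] := {0x2c,0x2d,0xfd}
#1 dst[0x0f+7] := {0x47,0x0d,0x58,0xcb,0xc4,0x25,0x3c}
#2 dst[0x1b+4] := {0xc4,0x25,0x3c,0xfd}
#3 dst[0x12+3] := {0xb6,0xe6,0x78}
#4 dst[0x13+3] := {0xfd,0xf6,0x47}
query mem[0x15]=0x47, mem[0x0b]=0x25, mem[0x10]=0x0d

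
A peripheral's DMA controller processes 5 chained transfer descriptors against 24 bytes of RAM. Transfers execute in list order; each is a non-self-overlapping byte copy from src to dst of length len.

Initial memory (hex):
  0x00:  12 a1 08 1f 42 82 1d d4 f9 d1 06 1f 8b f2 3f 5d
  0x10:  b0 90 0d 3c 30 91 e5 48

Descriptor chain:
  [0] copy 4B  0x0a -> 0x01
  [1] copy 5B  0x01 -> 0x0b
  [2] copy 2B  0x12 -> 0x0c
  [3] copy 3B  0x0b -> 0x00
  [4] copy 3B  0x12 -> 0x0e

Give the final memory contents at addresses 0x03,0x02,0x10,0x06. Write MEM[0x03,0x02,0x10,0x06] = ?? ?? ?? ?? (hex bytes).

#0 dst[0x01+4] := {0x06,0x1f,0x8b,0xf2}
#1 dst[0x0b+5] := {0x06,0x1f,0x8b,0xf2,0x82}
#2 dst[0x0c+2] := {0x0d,0x3c}
#3 dst[0x00+3] := {0x06,0x0d,0x3c}
#4 dst[0x0e+3] := {0x0d,0x3c,0x30}
query mem[0x03]=0x8b, mem[0x02]=0x3c, mem[0x10]=0x30, mem[0x06]=0x1d

MEM[0x03,0x02,0x10,0x06] = 8b 3c 30 1d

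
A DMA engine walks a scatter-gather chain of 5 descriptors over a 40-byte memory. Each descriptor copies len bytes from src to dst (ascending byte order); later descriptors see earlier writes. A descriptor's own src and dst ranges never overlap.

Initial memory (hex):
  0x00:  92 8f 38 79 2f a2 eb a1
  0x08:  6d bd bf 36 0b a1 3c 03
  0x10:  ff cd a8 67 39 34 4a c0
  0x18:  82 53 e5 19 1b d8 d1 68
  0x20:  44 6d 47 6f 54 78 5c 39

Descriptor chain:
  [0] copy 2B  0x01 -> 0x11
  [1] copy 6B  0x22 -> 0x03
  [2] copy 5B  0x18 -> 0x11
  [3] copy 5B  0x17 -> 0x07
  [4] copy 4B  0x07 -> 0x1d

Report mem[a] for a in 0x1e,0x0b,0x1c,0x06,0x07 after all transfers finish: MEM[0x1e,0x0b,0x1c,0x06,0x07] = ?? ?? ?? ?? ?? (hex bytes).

MEM[0x1e,0x0b,0x1c,0x06,0x07] = 82 19 1b 78 c0

#0 dst[0x11+2] := {0x8f,0x38}
#1 dst[0x03+6] := {0x47,0x6f,0x54,0x78,0x5c,0x39}
#2 dst[0x11+5] := {0x82,0x53,0xe5,0x19,0x1b}
#3 dst[0x07+5] := {0xc0,0x82,0x53,0xe5,0x19}
#4 dst[0x1d+4] := {0xc0,0x82,0x53,0xe5}
query mem[0x1e]=0x82, mem[0x0b]=0x19, mem[0x1c]=0x1b, mem[0x06]=0x78, mem[0x07]=0xc0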